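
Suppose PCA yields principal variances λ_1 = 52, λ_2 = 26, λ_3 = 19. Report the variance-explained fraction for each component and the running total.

Step 1 — total variance = trace(Sigma) = Σ λ_i = 52 + 26 + 19 = 97.

Step 2 — fraction explained by component i = λ_i / Σ λ:
  PC1: 52/97 = 0.5361
  PC2: 26/97 = 0.268
  PC3: 19/97 = 0.1959

Step 3 — cumulative fraction after k components = (λ_1 + ... + λ_k) / Σ λ:
  k = 1: 52/97 = 0.5361
  k = 2: (52 + 26)/97 = 78/97 = 0.8041
  k = 3: (52 + 26 + 19)/97 = 97/97 = 1

Summary (fraction, with percent):

explained: PC1 0.5361 (53.61%), PC2 0.268 (26.8%), PC3 0.1959 (19.59%);  cumulative: 0.5361, 0.8041, 1


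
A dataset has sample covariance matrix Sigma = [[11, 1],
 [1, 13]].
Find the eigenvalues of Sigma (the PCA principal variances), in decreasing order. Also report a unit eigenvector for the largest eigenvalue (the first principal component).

Step 1 — characteristic polynomial of 2×2 Sigma:
  det(Sigma - λI) = λ² - trace · λ + det = 0.
  trace = 11 + 13 = 24, det = 11·13 - (1)² = 142.
Step 2 — discriminant:
  Δ = trace² - 4·det = 576 - 568 = 8.
Step 3 — eigenvalues:
  λ = (trace ± √Δ)/2 = (24 ± 2.8284)/2,
  λ_1 = 13.4142,  λ_2 = 10.5858.

Step 4 — unit eigenvector for λ_1: solve (Sigma - λ_1 I)v = 0. First row:
  (11 - 13.4142)·v_x + (1)·v_y = 0, i.e. (-2.4142)·v_x + (1)·v_y = 0,
  so v ∝ (b, λ_1 - a) = (1, 2.4142) = u.
  ||u|| = √((1)² + (2.4142)²) = √(6.8284) ≈ 2.6131,
  v_1 = u/||u|| ≈ (0.3827, 0.9239) (||v_1|| = 1).

λ_1 = 13.4142,  λ_2 = 10.5858;  v_1 ≈ (0.3827, 0.9239)


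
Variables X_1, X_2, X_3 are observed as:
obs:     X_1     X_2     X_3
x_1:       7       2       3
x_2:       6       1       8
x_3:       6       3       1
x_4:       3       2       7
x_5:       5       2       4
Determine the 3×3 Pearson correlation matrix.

Step 1 — column means:
  mean(X_1) = (7 + 6 + 6 + 3 + 5) / 5 = 27/5 = 5.4
  mean(X_2) = (2 + 1 + 3 + 2 + 2) / 5 = 10/5 = 2
  mean(X_3) = (3 + 8 + 1 + 7 + 4) / 5 = 23/5 = 4.6

Step 2 — sample variances and covariances s[i,j] = (1/(n-1)) · Σ_k (x_{k,i} - mean_i) · (x_{k,j} - mean_j), with n-1 = 4:
  s[X_1,X_1] = ((1.6)·(1.6) + (0.6)·(0.6) + (0.6)·(0.6) + (-2.4)·(-2.4) + (-0.4)·(-0.4)) / 4 = 9.2/4 = 2.3
  s[X_1,X_2] = ((1.6)·(0) + (0.6)·(-1) + (0.6)·(1) + (-2.4)·(0) + (-0.4)·(0)) / 4 = 0/4 = 0
  s[X_1,X_3] = ((1.6)·(-1.6) + (0.6)·(3.4) + (0.6)·(-3.6) + (-2.4)·(2.4) + (-0.4)·(-0.6)) / 4 = -8.2/4 = -2.05
  s[X_2,X_2] = ((0)·(0) + (-1)·(-1) + (1)·(1) + (0)·(0) + (0)·(0)) / 4 = 2/4 = 0.5
  s[X_2,X_3] = ((0)·(-1.6) + (-1)·(3.4) + (1)·(-3.6) + (0)·(2.4) + (0)·(-0.6)) / 4 = -7/4 = -1.75
  s[X_3,X_3] = ((-1.6)·(-1.6) + (3.4)·(3.4) + (-3.6)·(-3.6) + (2.4)·(2.4) + (-0.6)·(-0.6)) / 4 = 33.2/4 = 8.3
  Sample standard deviations s_i = √(s[i,i]):
  s(X_1) = √(2.3) = 1.5166
  s(X_2) = √(0.5) = 0.7071
  s(X_3) = √(8.3) = 2.881

Step 3 — r_{ij} = s_{ij} / (s_i · s_j):
  r[X_1,X_1] = 1 (diagonal).
  r[X_1,X_2] = 0 / (1.5166 · 0.7071) = 0 / 1.0724 = 0
  r[X_1,X_3] = -2.05 / (1.5166 · 2.881) = -2.05 / 4.3692 = -0.4692
  r[X_2,X_2] = 1 (diagonal).
  r[X_2,X_3] = -1.75 / (0.7071 · 2.881) = -1.75 / 2.0372 = -0.859
  r[X_3,X_3] = 1 (diagonal).

R is symmetric with unit diagonal. Assembling:

R = [[1, 0, -0.4692],
 [0, 1, -0.859],
 [-0.4692, -0.859, 1]]


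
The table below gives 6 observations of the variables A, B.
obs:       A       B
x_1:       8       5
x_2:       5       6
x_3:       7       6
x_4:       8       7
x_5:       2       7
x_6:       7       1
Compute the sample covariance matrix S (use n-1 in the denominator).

Step 1 — column means:
  mean(A) = (8 + 5 + 7 + 8 + 2 + 7) / 6 = 37/6 = 6.1667
  mean(B) = (5 + 6 + 6 + 7 + 7 + 1) / 6 = 32/6 = 5.3333

Step 2 — sample covariance S[i,j] = (1/(n-1)) · Σ_k (x_{k,i} - mean_i) · (x_{k,j} - mean_j), with n-1 = 5.
  S[A,A] = ((1.8333)·(1.8333) + (-1.1667)·(-1.1667) + (0.8333)·(0.8333) + (1.8333)·(1.8333) + (-4.1667)·(-4.1667) + (0.8333)·(0.8333)) / 5 = 26.8333/5 = 5.3667
  S[A,B] = ((1.8333)·(-0.3333) + (-1.1667)·(0.6667) + (0.8333)·(0.6667) + (1.8333)·(1.6667) + (-4.1667)·(1.6667) + (0.8333)·(-4.3333)) / 5 = -8.3333/5 = -1.6667
  S[B,B] = ((-0.3333)·(-0.3333) + (0.6667)·(0.6667) + (0.6667)·(0.6667) + (1.6667)·(1.6667) + (1.6667)·(1.6667) + (-4.3333)·(-4.3333)) / 5 = 25.3333/5 = 5.0667

S is symmetric (S[j,i] = S[i,j]). Assembling:

S = [[5.3667, -1.6667],
 [-1.6667, 5.0667]]


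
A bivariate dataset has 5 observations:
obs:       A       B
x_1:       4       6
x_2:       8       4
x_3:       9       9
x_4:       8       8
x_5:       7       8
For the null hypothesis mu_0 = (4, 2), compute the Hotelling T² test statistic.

Step 1 — sample mean vector:
  mean(A) = (4 + 8 + 9 + 8 + 7) / 5 = 36/5 = 7.2
  mean(B) = (6 + 4 + 9 + 8 + 8) / 5 = 35/5 = 7
  x̄ = (7.2, 7),  deviation x̄ - mu_0 = (7.2, 7) - (4, 2) = (3.2, 5).

Step 2 — sample covariance matrix, S[i,j] = (1/(n-1)) · Σ_k (x_{k,i} - mean_i) · (x_{k,j} - mean_j), divisor n-1 = 4:
  S[A,A] = ((-3.2)·(-3.2) + (0.8)·(0.8) + (1.8)·(1.8) + (0.8)·(0.8) + (-0.2)·(-0.2)) / 4 = 14.8/4 = 3.7
  S[A,B] = ((-3.2)·(-1) + (0.8)·(-3) + (1.8)·(2) + (0.8)·(1) + (-0.2)·(1)) / 4 = 5/4 = 1.25
  S[B,B] = ((-1)·(-1) + (-3)·(-3) + (2)·(2) + (1)·(1) + (1)·(1)) / 4 = 16/4 = 4
  S = [[3.7, 1.25],
 [1.25, 4]].

Step 3 — invert S. det(S) = 3.7·4 - (1.25)² = 13.2375.
  S^{-1} = (1/det) · [[d, -b], [-b, a]] = [[0.3022, -0.0944],
 [-0.0944, 0.2795]].

Step 4 — quadratic form (x̄ - mu_0)^T · S^{-1} · (x̄ - mu_0):
  S^{-1} · (x̄ - mu_0) = (0.4948, 1.0954),
  (x̄ - mu_0)^T · [...] = (3.2)·(0.4948) + (5)·(1.0954) = 7.0602.

Step 5 — scale by n: T² = 5 · 7.0602 = 35.3012.

T² ≈ 35.3012


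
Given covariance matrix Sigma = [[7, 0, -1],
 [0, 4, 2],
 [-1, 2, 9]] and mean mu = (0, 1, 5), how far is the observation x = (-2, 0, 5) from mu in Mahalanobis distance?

Step 1 — centre the observation: (x - mu) = (-2, -1, 0).

Step 2 — invert Sigma (cofactor / det for 3×3, or solve directly):
  Sigma^{-1} = [[0.1455, -0.0091, 0.0182],
 [-0.0091, 0.2818, -0.0636],
 [0.0182, -0.0636, 0.1273]].

Step 3 — form the quadratic (x - mu)^T · Sigma^{-1} · (x - mu):
  Sigma^{-1} · (x - mu) = (-0.2818, -0.2636, 0.0273).
  (x - mu)^T · [Sigma^{-1} · (x - mu)] = (-2)·(-0.2818) + (-1)·(-0.2636) + (0)·(0.0273) = 0.8273.

Step 4 — take square root: d = √(0.8273) ≈ 0.9095.

d(x, mu) = √(0.8273) ≈ 0.9095


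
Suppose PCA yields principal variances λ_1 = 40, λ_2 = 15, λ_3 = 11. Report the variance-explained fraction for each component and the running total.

Step 1 — total variance = trace(Sigma) = Σ λ_i = 40 + 15 + 11 = 66.

Step 2 — fraction explained by component i = λ_i / Σ λ:
  PC1: 40/66 = 0.6061
  PC2: 15/66 = 0.2273
  PC3: 11/66 = 0.1667

Step 3 — cumulative fraction after k components = (λ_1 + ... + λ_k) / Σ λ:
  k = 1: 40/66 = 0.6061
  k = 2: (40 + 15)/66 = 55/66 = 0.8333
  k = 3: (40 + 15 + 11)/66 = 66/66 = 1

Summary (fraction, with percent):

explained: PC1 0.6061 (60.61%), PC2 0.2273 (22.73%), PC3 0.1667 (16.67%);  cumulative: 0.6061, 0.8333, 1


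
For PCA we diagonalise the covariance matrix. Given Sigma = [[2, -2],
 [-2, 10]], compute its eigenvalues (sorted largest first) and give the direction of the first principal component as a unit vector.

Step 1 — characteristic polynomial of 2×2 Sigma:
  det(Sigma - λI) = λ² - trace · λ + det = 0.
  trace = 2 + 10 = 12, det = 2·10 - (-2)² = 16.
Step 2 — discriminant:
  Δ = trace² - 4·det = 144 - 64 = 80.
Step 3 — eigenvalues:
  λ = (trace ± √Δ)/2 = (12 ± 8.9443)/2,
  λ_1 = 10.4721,  λ_2 = 1.5279.

Step 4 — unit eigenvector for λ_1: solve (Sigma - λ_1 I)v = 0. First row:
  (2 - 10.4721)·v_x + (-2)·v_y = 0, i.e. (-8.4721)·v_x + (-2)·v_y = 0,
  so v ∝ (b, λ_1 - a) = (-2, 8.4721); multiply by -1 so the first entry is positive: u = (2, -8.4721).
  ||u|| = √((2)² + (-8.4721)²) = √(75.7771) ≈ 8.705,
  v_1 = u/||u|| ≈ (0.2298, -0.9732) (||v_1|| = 1).

λ_1 = 10.4721,  λ_2 = 1.5279;  v_1 ≈ (0.2298, -0.9732)


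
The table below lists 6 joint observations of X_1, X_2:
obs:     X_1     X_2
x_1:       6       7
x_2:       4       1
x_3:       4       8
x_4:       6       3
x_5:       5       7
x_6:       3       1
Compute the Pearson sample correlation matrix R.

Step 1 — column means:
  mean(X_1) = (6 + 4 + 4 + 6 + 5 + 3) / 6 = 28/6 = 4.6667
  mean(X_2) = (7 + 1 + 8 + 3 + 7 + 1) / 6 = 27/6 = 4.5

Step 2 — sample variances and covariances s[i,j] = (1/(n-1)) · Σ_k (x_{k,i} - mean_i) · (x_{k,j} - mean_j), with n-1 = 5:
  s[X_1,X_1] = ((1.3333)·(1.3333) + (-0.6667)·(-0.6667) + (-0.6667)·(-0.6667) + (1.3333)·(1.3333) + (0.3333)·(0.3333) + (-1.6667)·(-1.6667)) / 5 = 7.3333/5 = 1.4667
  s[X_1,X_2] = ((1.3333)·(2.5) + (-0.6667)·(-3.5) + (-0.6667)·(3.5) + (1.3333)·(-1.5) + (0.3333)·(2.5) + (-1.6667)·(-3.5)) / 5 = 8/5 = 1.6
  s[X_2,X_2] = ((2.5)·(2.5) + (-3.5)·(-3.5) + (3.5)·(3.5) + (-1.5)·(-1.5) + (2.5)·(2.5) + (-3.5)·(-3.5)) / 5 = 51.5/5 = 10.3
  Sample standard deviations s_i = √(s[i,i]):
  s(X_1) = √(1.4667) = 1.2111
  s(X_2) = √(10.3) = 3.2094

Step 3 — r_{ij} = s_{ij} / (s_i · s_j):
  r[X_1,X_1] = 1 (diagonal).
  r[X_1,X_2] = 1.6 / (1.2111 · 3.2094) = 1.6 / 3.8867 = 0.4117
  r[X_2,X_2] = 1 (diagonal).

R is symmetric with unit diagonal. Assembling:

R = [[1, 0.4117],
 [0.4117, 1]]


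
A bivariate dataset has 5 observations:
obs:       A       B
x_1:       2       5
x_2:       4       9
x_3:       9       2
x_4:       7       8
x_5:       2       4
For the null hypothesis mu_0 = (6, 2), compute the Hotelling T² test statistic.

Step 1 — sample mean vector:
  mean(A) = (2 + 4 + 9 + 7 + 2) / 5 = 24/5 = 4.8
  mean(B) = (5 + 9 + 2 + 8 + 4) / 5 = 28/5 = 5.6
  x̄ = (4.8, 5.6),  deviation x̄ - mu_0 = (4.8, 5.6) - (6, 2) = (-1.2, 3.6).

Step 2 — sample covariance matrix, S[i,j] = (1/(n-1)) · Σ_k (x_{k,i} - mean_i) · (x_{k,j} - mean_j), divisor n-1 = 4:
  S[A,A] = ((-2.8)·(-2.8) + (-0.8)·(-0.8) + (4.2)·(4.2) + (2.2)·(2.2) + (-2.8)·(-2.8)) / 4 = 38.8/4 = 9.7
  S[A,B] = ((-2.8)·(-0.6) + (-0.8)·(3.4) + (4.2)·(-3.6) + (2.2)·(2.4) + (-2.8)·(-1.6)) / 4 = -6.4/4 = -1.6
  S[B,B] = ((-0.6)·(-0.6) + (3.4)·(3.4) + (-3.6)·(-3.6) + (2.4)·(2.4) + (-1.6)·(-1.6)) / 4 = 33.2/4 = 8.3
  S = [[9.7, -1.6],
 [-1.6, 8.3]].

Step 3 — invert S. det(S) = 9.7·8.3 - (-1.6)² = 77.95.
  S^{-1} = (1/det) · [[d, -b], [-b, a]] = [[0.1065, 0.0205],
 [0.0205, 0.1244]].

Step 4 — quadratic form (x̄ - mu_0)^T · S^{-1} · (x̄ - mu_0):
  S^{-1} · (x̄ - mu_0) = (-0.0539, 0.4233),
  (x̄ - mu_0)^T · [...] = (-1.2)·(-0.0539) + (3.6)·(0.4233) = 1.5887.

Step 5 — scale by n: T² = 5 · 1.5887 = 7.9436.

T² ≈ 7.9436


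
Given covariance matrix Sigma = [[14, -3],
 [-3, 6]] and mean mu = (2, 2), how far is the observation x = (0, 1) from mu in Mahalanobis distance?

Step 1 — centre the observation: (x - mu) = (-2, -1).

Step 2 — invert Sigma. det(Sigma) = 14·6 - (-3)² = 75.
  Sigma^{-1} = (1/det) · [[d, -b], [-b, a]] = [[0.08, 0.04],
 [0.04, 0.1867]].

Step 3 — form the quadratic (x - mu)^T · Sigma^{-1} · (x - mu):
  Sigma^{-1} · (x - mu) = (-0.2, -0.2667).
  (x - mu)^T · [Sigma^{-1} · (x - mu)] = (-2)·(-0.2) + (-1)·(-0.2667) = 0.6667.

Step 4 — take square root: d = √(0.6667) ≈ 0.8165.

d(x, mu) = √(0.6667) ≈ 0.8165


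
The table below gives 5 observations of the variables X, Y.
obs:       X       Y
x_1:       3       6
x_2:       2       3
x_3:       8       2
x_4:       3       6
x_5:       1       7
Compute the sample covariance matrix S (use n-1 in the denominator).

Step 1 — column means:
  mean(X) = (3 + 2 + 8 + 3 + 1) / 5 = 17/5 = 3.4
  mean(Y) = (6 + 3 + 2 + 6 + 7) / 5 = 24/5 = 4.8

Step 2 — sample covariance S[i,j] = (1/(n-1)) · Σ_k (x_{k,i} - mean_i) · (x_{k,j} - mean_j), with n-1 = 4.
  S[X,X] = ((-0.4)·(-0.4) + (-1.4)·(-1.4) + (4.6)·(4.6) + (-0.4)·(-0.4) + (-2.4)·(-2.4)) / 4 = 29.2/4 = 7.3
  S[X,Y] = ((-0.4)·(1.2) + (-1.4)·(-1.8) + (4.6)·(-2.8) + (-0.4)·(1.2) + (-2.4)·(2.2)) / 4 = -16.6/4 = -4.15
  S[Y,Y] = ((1.2)·(1.2) + (-1.8)·(-1.8) + (-2.8)·(-2.8) + (1.2)·(1.2) + (2.2)·(2.2)) / 4 = 18.8/4 = 4.7

S is symmetric (S[j,i] = S[i,j]). Assembling:

S = [[7.3, -4.15],
 [-4.15, 4.7]]


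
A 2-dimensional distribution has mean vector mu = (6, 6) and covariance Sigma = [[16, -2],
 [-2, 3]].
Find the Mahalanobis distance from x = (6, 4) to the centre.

Step 1 — centre the observation: (x - mu) = (0, -2).

Step 2 — invert Sigma. det(Sigma) = 16·3 - (-2)² = 44.
  Sigma^{-1} = (1/det) · [[d, -b], [-b, a]] = [[0.0682, 0.0455],
 [0.0455, 0.3636]].

Step 3 — form the quadratic (x - mu)^T · Sigma^{-1} · (x - mu):
  Sigma^{-1} · (x - mu) = (-0.0909, -0.7273).
  (x - mu)^T · [Sigma^{-1} · (x - mu)] = (0)·(-0.0909) + (-2)·(-0.7273) = 1.4545.

Step 4 — take square root: d = √(1.4545) ≈ 1.206.

d(x, mu) = √(1.4545) ≈ 1.206


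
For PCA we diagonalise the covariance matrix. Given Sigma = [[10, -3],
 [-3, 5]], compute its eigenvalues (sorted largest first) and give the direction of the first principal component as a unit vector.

Step 1 — characteristic polynomial of 2×2 Sigma:
  det(Sigma - λI) = λ² - trace · λ + det = 0.
  trace = 10 + 5 = 15, det = 10·5 - (-3)² = 41.
Step 2 — discriminant:
  Δ = trace² - 4·det = 225 - 164 = 61.
Step 3 — eigenvalues:
  λ = (trace ± √Δ)/2 = (15 ± 7.8102)/2,
  λ_1 = 11.4051,  λ_2 = 3.5949.

Step 4 — unit eigenvector for λ_1: solve (Sigma - λ_1 I)v = 0. First row:
  (10 - 11.4051)·v_x + (-3)·v_y = 0, i.e. (-1.4051)·v_x + (-3)·v_y = 0,
  so v ∝ (b, λ_1 - a) = (-3, 1.4051); multiply by -1 so the first entry is positive: u = (3, -1.4051).
  ||u|| = √((3)² + (-1.4051)²) = √(10.9744) ≈ 3.3128,
  v_1 = u/||u|| ≈ (0.9056, -0.4242) (||v_1|| = 1).

λ_1 = 11.4051,  λ_2 = 3.5949;  v_1 ≈ (0.9056, -0.4242)


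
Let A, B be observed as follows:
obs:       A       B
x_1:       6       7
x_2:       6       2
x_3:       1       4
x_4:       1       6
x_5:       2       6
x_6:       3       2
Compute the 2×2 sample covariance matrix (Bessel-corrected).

Step 1 — column means:
  mean(A) = (6 + 6 + 1 + 1 + 2 + 3) / 6 = 19/6 = 3.1667
  mean(B) = (7 + 2 + 4 + 6 + 6 + 2) / 6 = 27/6 = 4.5

Step 2 — sample covariance S[i,j] = (1/(n-1)) · Σ_k (x_{k,i} - mean_i) · (x_{k,j} - mean_j), with n-1 = 5.
  S[A,A] = ((2.8333)·(2.8333) + (2.8333)·(2.8333) + (-2.1667)·(-2.1667) + (-2.1667)·(-2.1667) + (-1.1667)·(-1.1667) + (-0.1667)·(-0.1667)) / 5 = 26.8333/5 = 5.3667
  S[A,B] = ((2.8333)·(2.5) + (2.8333)·(-2.5) + (-2.1667)·(-0.5) + (-2.1667)·(1.5) + (-1.1667)·(1.5) + (-0.1667)·(-2.5)) / 5 = -3.5/5 = -0.7
  S[B,B] = ((2.5)·(2.5) + (-2.5)·(-2.5) + (-0.5)·(-0.5) + (1.5)·(1.5) + (1.5)·(1.5) + (-2.5)·(-2.5)) / 5 = 23.5/5 = 4.7

S is symmetric (S[j,i] = S[i,j]). Assembling:

S = [[5.3667, -0.7],
 [-0.7, 4.7]]


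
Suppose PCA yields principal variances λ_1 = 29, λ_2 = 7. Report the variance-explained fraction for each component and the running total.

Step 1 — total variance = trace(Sigma) = Σ λ_i = 29 + 7 = 36.

Step 2 — fraction explained by component i = λ_i / Σ λ:
  PC1: 29/36 = 0.8056
  PC2: 7/36 = 0.1944

Step 3 — cumulative fraction after k components = (λ_1 + ... + λ_k) / Σ λ:
  k = 1: 29/36 = 0.8056
  k = 2: (29 + 7)/36 = 36/36 = 1

Summary (fraction, with percent):

explained: PC1 0.8056 (80.56%), PC2 0.1944 (19.44%);  cumulative: 0.8056, 1


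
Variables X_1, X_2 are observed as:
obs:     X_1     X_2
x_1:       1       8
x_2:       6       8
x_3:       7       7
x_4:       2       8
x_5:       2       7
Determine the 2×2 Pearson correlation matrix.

Step 1 — column means:
  mean(X_1) = (1 + 6 + 7 + 2 + 2) / 5 = 18/5 = 3.6
  mean(X_2) = (8 + 8 + 7 + 8 + 7) / 5 = 38/5 = 7.6

Step 2 — sample variances and covariances s[i,j] = (1/(n-1)) · Σ_k (x_{k,i} - mean_i) · (x_{k,j} - mean_j), with n-1 = 4:
  s[X_1,X_1] = ((-2.6)·(-2.6) + (2.4)·(2.4) + (3.4)·(3.4) + (-1.6)·(-1.6) + (-1.6)·(-1.6)) / 4 = 29.2/4 = 7.3
  s[X_1,X_2] = ((-2.6)·(0.4) + (2.4)·(0.4) + (3.4)·(-0.6) + (-1.6)·(0.4) + (-1.6)·(-0.6)) / 4 = -1.8/4 = -0.45
  s[X_2,X_2] = ((0.4)·(0.4) + (0.4)·(0.4) + (-0.6)·(-0.6) + (0.4)·(0.4) + (-0.6)·(-0.6)) / 4 = 1.2/4 = 0.3
  Sample standard deviations s_i = √(s[i,i]):
  s(X_1) = √(7.3) = 2.7019
  s(X_2) = √(0.3) = 0.5477

Step 3 — r_{ij} = s_{ij} / (s_i · s_j):
  r[X_1,X_1] = 1 (diagonal).
  r[X_1,X_2] = -0.45 / (2.7019 · 0.5477) = -0.45 / 1.4799 = -0.3041
  r[X_2,X_2] = 1 (diagonal).

R is symmetric with unit diagonal. Assembling:

R = [[1, -0.3041],
 [-0.3041, 1]]


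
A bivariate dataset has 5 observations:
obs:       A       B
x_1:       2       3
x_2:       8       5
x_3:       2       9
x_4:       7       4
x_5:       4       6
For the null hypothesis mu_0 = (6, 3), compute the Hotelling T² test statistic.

Step 1 — sample mean vector:
  mean(A) = (2 + 8 + 2 + 7 + 4) / 5 = 23/5 = 4.6
  mean(B) = (3 + 5 + 9 + 4 + 6) / 5 = 27/5 = 5.4
  x̄ = (4.6, 5.4),  deviation x̄ - mu_0 = (4.6, 5.4) - (6, 3) = (-1.4, 2.4).

Step 2 — sample covariance matrix, S[i,j] = (1/(n-1)) · Σ_k (x_{k,i} - mean_i) · (x_{k,j} - mean_j), divisor n-1 = 4:
  S[A,A] = ((-2.6)·(-2.6) + (3.4)·(3.4) + (-2.6)·(-2.6) + (2.4)·(2.4) + (-0.6)·(-0.6)) / 4 = 31.2/4 = 7.8
  S[A,B] = ((-2.6)·(-2.4) + (3.4)·(-0.4) + (-2.6)·(3.6) + (2.4)·(-1.4) + (-0.6)·(0.6)) / 4 = -8.2/4 = -2.05
  S[B,B] = ((-2.4)·(-2.4) + (-0.4)·(-0.4) + (3.6)·(3.6) + (-1.4)·(-1.4) + (0.6)·(0.6)) / 4 = 21.2/4 = 5.3
  S = [[7.8, -2.05],
 [-2.05, 5.3]].

Step 3 — invert S. det(S) = 7.8·5.3 - (-2.05)² = 37.1375.
  S^{-1} = (1/det) · [[d, -b], [-b, a]] = [[0.1427, 0.0552],
 [0.0552, 0.21]].

Step 4 — quadratic form (x̄ - mu_0)^T · S^{-1} · (x̄ - mu_0):
  S^{-1} · (x̄ - mu_0) = (-0.0673, 0.4268),
  (x̄ - mu_0)^T · [...] = (-1.4)·(-0.0673) + (2.4)·(0.4268) = 1.1185.

Step 5 — scale by n: T² = 5 · 1.1185 = 5.5927.

T² ≈ 5.5927


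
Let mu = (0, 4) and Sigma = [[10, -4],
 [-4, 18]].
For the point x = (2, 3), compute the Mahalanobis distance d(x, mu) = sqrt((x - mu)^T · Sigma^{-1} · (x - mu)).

Step 1 — centre the observation: (x - mu) = (2, -1).

Step 2 — invert Sigma. det(Sigma) = 10·18 - (-4)² = 164.
  Sigma^{-1} = (1/det) · [[d, -b], [-b, a]] = [[0.1098, 0.0244],
 [0.0244, 0.061]].

Step 3 — form the quadratic (x - mu)^T · Sigma^{-1} · (x - mu):
  Sigma^{-1} · (x - mu) = (0.1951, -0.0122).
  (x - mu)^T · [Sigma^{-1} · (x - mu)] = (2)·(0.1951) + (-1)·(-0.0122) = 0.4024.

Step 4 — take square root: d = √(0.4024) ≈ 0.6344.

d(x, mu) = √(0.4024) ≈ 0.6344


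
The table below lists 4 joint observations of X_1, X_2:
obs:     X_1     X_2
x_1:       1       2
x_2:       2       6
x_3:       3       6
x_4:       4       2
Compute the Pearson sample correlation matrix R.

Step 1 — column means:
  mean(X_1) = (1 + 2 + 3 + 4) / 4 = 10/4 = 2.5
  mean(X_2) = (2 + 6 + 6 + 2) / 4 = 16/4 = 4

Step 2 — sample variances and covariances s[i,j] = (1/(n-1)) · Σ_k (x_{k,i} - mean_i) · (x_{k,j} - mean_j), with n-1 = 3:
  s[X_1,X_1] = ((-1.5)·(-1.5) + (-0.5)·(-0.5) + (0.5)·(0.5) + (1.5)·(1.5)) / 3 = 5/3 = 1.6667
  s[X_1,X_2] = ((-1.5)·(-2) + (-0.5)·(2) + (0.5)·(2) + (1.5)·(-2)) / 3 = 0/3 = 0
  s[X_2,X_2] = ((-2)·(-2) + (2)·(2) + (2)·(2) + (-2)·(-2)) / 3 = 16/3 = 5.3333
  Sample standard deviations s_i = √(s[i,i]):
  s(X_1) = √(1.6667) = 1.291
  s(X_2) = √(5.3333) = 2.3094

Step 3 — r_{ij} = s_{ij} / (s_i · s_j):
  r[X_1,X_1] = 1 (diagonal).
  r[X_1,X_2] = 0 / (1.291 · 2.3094) = 0 / 2.9814 = 0
  r[X_2,X_2] = 1 (diagonal).

R is symmetric with unit diagonal. Assembling:

R = [[1, 0],
 [0, 1]]


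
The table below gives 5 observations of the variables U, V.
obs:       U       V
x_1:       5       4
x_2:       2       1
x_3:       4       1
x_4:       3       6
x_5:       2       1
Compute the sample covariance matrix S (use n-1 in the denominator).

Step 1 — column means:
  mean(U) = (5 + 2 + 4 + 3 + 2) / 5 = 16/5 = 3.2
  mean(V) = (4 + 1 + 1 + 6 + 1) / 5 = 13/5 = 2.6

Step 2 — sample covariance S[i,j] = (1/(n-1)) · Σ_k (x_{k,i} - mean_i) · (x_{k,j} - mean_j), with n-1 = 4.
  S[U,U] = ((1.8)·(1.8) + (-1.2)·(-1.2) + (0.8)·(0.8) + (-0.2)·(-0.2) + (-1.2)·(-1.2)) / 4 = 6.8/4 = 1.7
  S[U,V] = ((1.8)·(1.4) + (-1.2)·(-1.6) + (0.8)·(-1.6) + (-0.2)·(3.4) + (-1.2)·(-1.6)) / 4 = 4.4/4 = 1.1
  S[V,V] = ((1.4)·(1.4) + (-1.6)·(-1.6) + (-1.6)·(-1.6) + (3.4)·(3.4) + (-1.6)·(-1.6)) / 4 = 21.2/4 = 5.3

S is symmetric (S[j,i] = S[i,j]). Assembling:

S = [[1.7, 1.1],
 [1.1, 5.3]]


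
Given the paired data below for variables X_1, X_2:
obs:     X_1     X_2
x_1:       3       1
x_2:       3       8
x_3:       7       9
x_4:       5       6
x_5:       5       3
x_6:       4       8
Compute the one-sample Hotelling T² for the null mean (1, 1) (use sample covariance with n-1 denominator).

Step 1 — sample mean vector:
  mean(X_1) = (3 + 3 + 7 + 5 + 5 + 4) / 6 = 27/6 = 4.5
  mean(X_2) = (1 + 8 + 9 + 6 + 3 + 8) / 6 = 35/6 = 5.8333
  x̄ = (4.5, 5.8333),  deviation x̄ - mu_0 = (4.5, 5.8333) - (1, 1) = (3.5, 4.8333).

Step 2 — sample covariance matrix, S[i,j] = (1/(n-1)) · Σ_k (x_{k,i} - mean_i) · (x_{k,j} - mean_j), divisor n-1 = 5:
  S[X_1,X_1] = ((-1.5)·(-1.5) + (-1.5)·(-1.5) + (2.5)·(2.5) + (0.5)·(0.5) + (0.5)·(0.5) + (-0.5)·(-0.5)) / 5 = 11.5/5 = 2.3
  S[X_1,X_2] = ((-1.5)·(-4.8333) + (-1.5)·(2.1667) + (2.5)·(3.1667) + (0.5)·(0.1667) + (0.5)·(-2.8333) + (-0.5)·(2.1667)) / 5 = 9.5/5 = 1.9
  S[X_2,X_2] = ((-4.8333)·(-4.8333) + (2.1667)·(2.1667) + (3.1667)·(3.1667) + (0.1667)·(0.1667) + (-2.8333)·(-2.8333) + (2.1667)·(2.1667)) / 5 = 50.8333/5 = 10.1667
  S = [[2.3, 1.9],
 [1.9, 10.1667]].

Step 3 — invert S. det(S) = 2.3·10.1667 - (1.9)² = 19.7733.
  S^{-1} = (1/det) · [[d, -b], [-b, a]] = [[0.5142, -0.0961],
 [-0.0961, 0.1163]].

Step 4 — quadratic form (x̄ - mu_0)^T · S^{-1} · (x̄ - mu_0):
  S^{-1} · (x̄ - mu_0) = (1.3351, 0.2259),
  (x̄ - mu_0)^T · [...] = (3.5)·(1.3351) + (4.8333)·(0.2259) = 5.7648.

Step 5 — scale by n: T² = 6 · 5.7648 = 34.5887.

T² ≈ 34.5887


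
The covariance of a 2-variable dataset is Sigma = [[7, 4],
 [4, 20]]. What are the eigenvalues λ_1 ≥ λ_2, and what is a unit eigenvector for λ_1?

Step 1 — characteristic polynomial of 2×2 Sigma:
  det(Sigma - λI) = λ² - trace · λ + det = 0.
  trace = 7 + 20 = 27, det = 7·20 - (4)² = 124.
Step 2 — discriminant:
  Δ = trace² - 4·det = 729 - 496 = 233.
Step 3 — eigenvalues:
  λ = (trace ± √Δ)/2 = (27 ± 15.2643)/2,
  λ_1 = 21.1322,  λ_2 = 5.8678.

Step 4 — unit eigenvector for λ_1: solve (Sigma - λ_1 I)v = 0. First row:
  (7 - 21.1322)·v_x + (4)·v_y = 0, i.e. (-14.1322)·v_x + (4)·v_y = 0,
  so v ∝ (b, λ_1 - a) = (4, 14.1322) = u.
  ||u|| = √((4)² + (14.1322)²) = √(215.7182) ≈ 14.6873,
  v_1 = u/||u|| ≈ (0.2723, 0.9622) (||v_1|| = 1).

λ_1 = 21.1322,  λ_2 = 5.8678;  v_1 ≈ (0.2723, 0.9622)


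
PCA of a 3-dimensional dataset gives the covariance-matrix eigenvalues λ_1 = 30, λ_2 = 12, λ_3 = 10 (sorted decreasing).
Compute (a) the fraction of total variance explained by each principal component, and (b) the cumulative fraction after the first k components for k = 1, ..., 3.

Step 1 — total variance = trace(Sigma) = Σ λ_i = 30 + 12 + 10 = 52.

Step 2 — fraction explained by component i = λ_i / Σ λ:
  PC1: 30/52 = 0.5769
  PC2: 12/52 = 0.2308
  PC3: 10/52 = 0.1923

Step 3 — cumulative fraction after k components = (λ_1 + ... + λ_k) / Σ λ:
  k = 1: 30/52 = 0.5769
  k = 2: (30 + 12)/52 = 42/52 = 0.8077
  k = 3: (30 + 12 + 10)/52 = 52/52 = 1

Summary (fraction, with percent):

explained: PC1 0.5769 (57.69%), PC2 0.2308 (23.08%), PC3 0.1923 (19.23%);  cumulative: 0.5769, 0.8077, 1


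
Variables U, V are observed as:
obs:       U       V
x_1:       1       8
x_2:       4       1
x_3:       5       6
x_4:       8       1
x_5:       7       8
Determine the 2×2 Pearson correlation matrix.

Step 1 — column means:
  mean(U) = (1 + 4 + 5 + 8 + 7) / 5 = 25/5 = 5
  mean(V) = (8 + 1 + 6 + 1 + 8) / 5 = 24/5 = 4.8

Step 2 — sample variances and covariances s[i,j] = (1/(n-1)) · Σ_k (x_{k,i} - mean_i) · (x_{k,j} - mean_j), with n-1 = 4:
  s[U,U] = ((-4)·(-4) + (-1)·(-1) + (0)·(0) + (3)·(3) + (2)·(2)) / 4 = 30/4 = 7.5
  s[U,V] = ((-4)·(3.2) + (-1)·(-3.8) + (0)·(1.2) + (3)·(-3.8) + (2)·(3.2)) / 4 = -14/4 = -3.5
  s[V,V] = ((3.2)·(3.2) + (-3.8)·(-3.8) + (1.2)·(1.2) + (-3.8)·(-3.8) + (3.2)·(3.2)) / 4 = 50.8/4 = 12.7
  Sample standard deviations s_i = √(s[i,i]):
  s(U) = √(7.5) = 2.7386
  s(V) = √(12.7) = 3.5637

Step 3 — r_{ij} = s_{ij} / (s_i · s_j):
  r[U,U] = 1 (diagonal).
  r[U,V] = -3.5 / (2.7386 · 3.5637) = -3.5 / 9.7596 = -0.3586
  r[V,V] = 1 (diagonal).

R is symmetric with unit diagonal. Assembling:

R = [[1, -0.3586],
 [-0.3586, 1]]


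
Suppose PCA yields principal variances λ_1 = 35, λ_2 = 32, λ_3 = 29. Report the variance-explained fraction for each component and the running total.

Step 1 — total variance = trace(Sigma) = Σ λ_i = 35 + 32 + 29 = 96.

Step 2 — fraction explained by component i = λ_i / Σ λ:
  PC1: 35/96 = 0.3646
  PC2: 32/96 = 0.3333
  PC3: 29/96 = 0.3021

Step 3 — cumulative fraction after k components = (λ_1 + ... + λ_k) / Σ λ:
  k = 1: 35/96 = 0.3646
  k = 2: (35 + 32)/96 = 67/96 = 0.6979
  k = 3: (35 + 32 + 29)/96 = 96/96 = 1

Summary (fraction, with percent):

explained: PC1 0.3646 (36.46%), PC2 0.3333 (33.33%), PC3 0.3021 (30.21%);  cumulative: 0.3646, 0.6979, 1


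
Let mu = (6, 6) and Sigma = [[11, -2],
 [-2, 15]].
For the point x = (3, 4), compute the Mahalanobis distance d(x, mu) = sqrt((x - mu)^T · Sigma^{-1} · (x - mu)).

Step 1 — centre the observation: (x - mu) = (-3, -2).

Step 2 — invert Sigma. det(Sigma) = 11·15 - (-2)² = 161.
  Sigma^{-1} = (1/det) · [[d, -b], [-b, a]] = [[0.0932, 0.0124],
 [0.0124, 0.0683]].

Step 3 — form the quadratic (x - mu)^T · Sigma^{-1} · (x - mu):
  Sigma^{-1} · (x - mu) = (-0.3043, -0.1739).
  (x - mu)^T · [Sigma^{-1} · (x - mu)] = (-3)·(-0.3043) + (-2)·(-0.1739) = 1.2609.

Step 4 — take square root: d = √(1.2609) ≈ 1.1229.

d(x, mu) = √(1.2609) ≈ 1.1229


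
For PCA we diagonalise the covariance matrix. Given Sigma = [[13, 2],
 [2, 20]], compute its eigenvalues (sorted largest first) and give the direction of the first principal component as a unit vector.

Step 1 — characteristic polynomial of 2×2 Sigma:
  det(Sigma - λI) = λ² - trace · λ + det = 0.
  trace = 13 + 20 = 33, det = 13·20 - (2)² = 256.
Step 2 — discriminant:
  Δ = trace² - 4·det = 1089 - 1024 = 65.
Step 3 — eigenvalues:
  λ = (trace ± √Δ)/2 = (33 ± 8.0623)/2,
  λ_1 = 20.5311,  λ_2 = 12.4689.

Step 4 — unit eigenvector for λ_1: solve (Sigma - λ_1 I)v = 0. First row:
  (13 - 20.5311)·v_x + (2)·v_y = 0, i.e. (-7.5311)·v_x + (2)·v_y = 0,
  so v ∝ (b, λ_1 - a) = (2, 7.5311) = u.
  ||u|| = √((2)² + (7.5311)²) = √(60.7179) ≈ 7.7922,
  v_1 = u/||u|| ≈ (0.2567, 0.9665) (||v_1|| = 1).

λ_1 = 20.5311,  λ_2 = 12.4689;  v_1 ≈ (0.2567, 0.9665)


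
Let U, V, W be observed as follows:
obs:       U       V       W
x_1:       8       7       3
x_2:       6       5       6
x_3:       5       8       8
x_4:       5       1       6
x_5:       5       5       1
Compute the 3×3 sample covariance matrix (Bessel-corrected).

Step 1 — column means:
  mean(U) = (8 + 6 + 5 + 5 + 5) / 5 = 29/5 = 5.8
  mean(V) = (7 + 5 + 8 + 1 + 5) / 5 = 26/5 = 5.2
  mean(W) = (3 + 6 + 8 + 6 + 1) / 5 = 24/5 = 4.8

Step 2 — sample covariance S[i,j] = (1/(n-1)) · Σ_k (x_{k,i} - mean_i) · (x_{k,j} - mean_j), with n-1 = 4.
  S[U,U] = ((2.2)·(2.2) + (0.2)·(0.2) + (-0.8)·(-0.8) + (-0.8)·(-0.8) + (-0.8)·(-0.8)) / 4 = 6.8/4 = 1.7
  S[U,V] = ((2.2)·(1.8) + (0.2)·(-0.2) + (-0.8)·(2.8) + (-0.8)·(-4.2) + (-0.8)·(-0.2)) / 4 = 5.2/4 = 1.3
  S[U,W] = ((2.2)·(-1.8) + (0.2)·(1.2) + (-0.8)·(3.2) + (-0.8)·(1.2) + (-0.8)·(-3.8)) / 4 = -4.2/4 = -1.05
  S[V,V] = ((1.8)·(1.8) + (-0.2)·(-0.2) + (2.8)·(2.8) + (-4.2)·(-4.2) + (-0.2)·(-0.2)) / 4 = 28.8/4 = 7.2
  S[V,W] = ((1.8)·(-1.8) + (-0.2)·(1.2) + (2.8)·(3.2) + (-4.2)·(1.2) + (-0.2)·(-3.8)) / 4 = 1.2/4 = 0.3
  S[W,W] = ((-1.8)·(-1.8) + (1.2)·(1.2) + (3.2)·(3.2) + (1.2)·(1.2) + (-3.8)·(-3.8)) / 4 = 30.8/4 = 7.7

S is symmetric (S[j,i] = S[i,j]). Assembling:

S = [[1.7, 1.3, -1.05],
 [1.3, 7.2, 0.3],
 [-1.05, 0.3, 7.7]]


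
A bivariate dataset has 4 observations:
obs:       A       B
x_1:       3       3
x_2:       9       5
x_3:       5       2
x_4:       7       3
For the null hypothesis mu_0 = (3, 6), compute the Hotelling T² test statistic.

Step 1 — sample mean vector:
  mean(A) = (3 + 9 + 5 + 7) / 4 = 24/4 = 6
  mean(B) = (3 + 5 + 2 + 3) / 4 = 13/4 = 3.25
  x̄ = (6, 3.25),  deviation x̄ - mu_0 = (6, 3.25) - (3, 6) = (3, -2.75).

Step 2 — sample covariance matrix, S[i,j] = (1/(n-1)) · Σ_k (x_{k,i} - mean_i) · (x_{k,j} - mean_j), divisor n-1 = 3:
  S[A,A] = ((-3)·(-3) + (3)·(3) + (-1)·(-1) + (1)·(1)) / 3 = 20/3 = 6.6667
  S[A,B] = ((-3)·(-0.25) + (3)·(1.75) + (-1)·(-1.25) + (1)·(-0.25)) / 3 = 7/3 = 2.3333
  S[B,B] = ((-0.25)·(-0.25) + (1.75)·(1.75) + (-1.25)·(-1.25) + (-0.25)·(-0.25)) / 3 = 4.75/3 = 1.5833
  S = [[6.6667, 2.3333],
 [2.3333, 1.5833]].

Step 3 — invert S. det(S) = 6.6667·1.5833 - (2.3333)² = 5.1111.
  S^{-1} = (1/det) · [[d, -b], [-b, a]] = [[0.3098, -0.4565],
 [-0.4565, 1.3043]].

Step 4 — quadratic form (x̄ - mu_0)^T · S^{-1} · (x̄ - mu_0):
  S^{-1} · (x̄ - mu_0) = (2.1848, -4.9565),
  (x̄ - mu_0)^T · [...] = (3)·(2.1848) + (-2.75)·(-4.9565) = 20.1848.

Step 5 — scale by n: T² = 4 · 20.1848 = 80.7391.

T² ≈ 80.7391


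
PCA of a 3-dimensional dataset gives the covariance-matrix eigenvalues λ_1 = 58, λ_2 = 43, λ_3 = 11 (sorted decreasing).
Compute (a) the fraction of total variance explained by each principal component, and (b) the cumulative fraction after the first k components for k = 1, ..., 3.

Step 1 — total variance = trace(Sigma) = Σ λ_i = 58 + 43 + 11 = 112.

Step 2 — fraction explained by component i = λ_i / Σ λ:
  PC1: 58/112 = 0.5179
  PC2: 43/112 = 0.3839
  PC3: 11/112 = 0.0982

Step 3 — cumulative fraction after k components = (λ_1 + ... + λ_k) / Σ λ:
  k = 1: 58/112 = 0.5179
  k = 2: (58 + 43)/112 = 101/112 = 0.9018
  k = 3: (58 + 43 + 11)/112 = 112/112 = 1

Summary (fraction, with percent):

explained: PC1 0.5179 (51.79%), PC2 0.3839 (38.39%), PC3 0.0982 (9.82%);  cumulative: 0.5179, 0.9018, 1


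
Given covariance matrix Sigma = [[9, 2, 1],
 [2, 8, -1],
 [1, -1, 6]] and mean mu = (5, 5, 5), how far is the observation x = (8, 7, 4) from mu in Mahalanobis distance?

Step 1 — centre the observation: (x - mu) = (3, 2, -1).

Step 2 — invert Sigma (cofactor / det for 3×3, or solve directly):
  Sigma^{-1} = [[0.1214, -0.0336, -0.0258],
 [-0.0336, 0.137, 0.0284],
 [-0.0258, 0.0284, 0.1757]].

Step 3 — form the quadratic (x - mu)^T · Sigma^{-1} · (x - mu):
  Sigma^{-1} · (x - mu) = (0.323, 0.1447, -0.1964).
  (x - mu)^T · [Sigma^{-1} · (x - mu)] = (3)·(0.323) + (2)·(0.1447) + (-1)·(-0.1964) = 1.4548.

Step 4 — take square root: d = √(1.4548) ≈ 1.2061.

d(x, mu) = √(1.4548) ≈ 1.2061


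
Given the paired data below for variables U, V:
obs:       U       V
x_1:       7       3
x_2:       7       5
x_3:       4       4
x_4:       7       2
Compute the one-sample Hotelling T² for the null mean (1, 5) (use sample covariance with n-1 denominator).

Step 1 — sample mean vector:
  mean(U) = (7 + 7 + 4 + 7) / 4 = 25/4 = 6.25
  mean(V) = (3 + 5 + 4 + 2) / 4 = 14/4 = 3.5
  x̄ = (6.25, 3.5),  deviation x̄ - mu_0 = (6.25, 3.5) - (1, 5) = (5.25, -1.5).

Step 2 — sample covariance matrix, S[i,j] = (1/(n-1)) · Σ_k (x_{k,i} - mean_i) · (x_{k,j} - mean_j), divisor n-1 = 3:
  S[U,U] = ((0.75)·(0.75) + (0.75)·(0.75) + (-2.25)·(-2.25) + (0.75)·(0.75)) / 3 = 6.75/3 = 2.25
  S[U,V] = ((0.75)·(-0.5) + (0.75)·(1.5) + (-2.25)·(0.5) + (0.75)·(-1.5)) / 3 = -1.5/3 = -0.5
  S[V,V] = ((-0.5)·(-0.5) + (1.5)·(1.5) + (0.5)·(0.5) + (-1.5)·(-1.5)) / 3 = 5/3 = 1.6667
  S = [[2.25, -0.5],
 [-0.5, 1.6667]].

Step 3 — invert S. det(S) = 2.25·1.6667 - (-0.5)² = 3.5.
  S^{-1} = (1/det) · [[d, -b], [-b, a]] = [[0.4762, 0.1429],
 [0.1429, 0.6429]].

Step 4 — quadratic form (x̄ - mu_0)^T · S^{-1} · (x̄ - mu_0):
  S^{-1} · (x̄ - mu_0) = (2.2857, -0.2143),
  (x̄ - mu_0)^T · [...] = (5.25)·(2.2857) + (-1.5)·(-0.2143) = 12.3214.

Step 5 — scale by n: T² = 4 · 12.3214 = 49.2857.

T² ≈ 49.2857


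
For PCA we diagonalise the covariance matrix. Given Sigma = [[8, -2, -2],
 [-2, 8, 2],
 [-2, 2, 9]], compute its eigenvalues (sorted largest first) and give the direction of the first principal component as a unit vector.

Step 1 — characteristic polynomial p(λ) = det(λI - Sigma) = λ³ - tr·λ² + c_1·λ - det, where tr = trace, c_1 = sum of the principal 2×2 minors, det = det(Sigma):
  tr = 8 + 8 + 9 = 25,
  c_1 = (8·8 - (-2)²) + (8·9 - (-2)²) + (8·9 - (2)²) = 60 + 68 + 68 = 196,
  det = 8·(8·9 - (2)²) - (-2)·((-2)·9 - (2)·(-2)) + (-2)·((-2)·(2) - 8·(-2)) = 8·(68) - (-2)·(-14) + (-2)·(12) = 492.
  So p(λ) = λ³ - 25λ² + 196λ - 492.
Step 2 — look for an integer root (rational root theorem: any rational root is an integer divisor of 492). Testing λ = 6:
  p(6) = 216 - 900 + 1176 - 492 = 0  ✓
  Dividing out (λ - 6): p(λ) = (λ - 6)(λ² - 19λ + 82).
Step 3 — remaining eigenvalues from the quadratic λ² - 19λ + 82 = 0:
  Δ = 19² - 4·82 = 361 - 328 = 33,  λ = (19 ± √33)/2 = (19 ± 5.7446)/2 ≈ 12.3723 or 6.6277.
  Sorted: λ_1 = 12.3723,  λ_2 = 6.6277,  λ_3 = 6  (check: sum = 25 = tr ✓).

Step 4 — unit eigenvector for λ_1 ≈ 12.3723: v spans the null space of (Sigma - λ_1 I), whose rows are
  r_1 = (-4.3723, -2, -2),  r_2 = (-2, -4.3723, 2),  r_3 = (-2, 2, -3.3723).
  v is orthogonal to every row, so take v ∝ r_1 × r_2 = ((-2)·(2) - (-2)·(-4.3723), (-2)·(-2) - (-4.3723)·(2), (-4.3723)·(-4.3723) - (-2)·(-2)) ≈ (-12.7446, 12.7446, 15.1168).
  Rescale (multiply by -1 so the first nonzero entry is positive): u = (12.7446, -12.7446, -15.1168).
  ||u|| = √((12.7446)² + (-12.7446)² + (-15.1168)²) = √(553.3667) ≈ 23.5237,  v_1 = u/||u|| ≈ (0.5418, -0.5418, -0.6426) (||v_1|| = 1).

λ_1 = 12.3723,  λ_2 = 6.6277,  λ_3 = 6;  v_1 ≈ (0.5418, -0.5418, -0.6426)


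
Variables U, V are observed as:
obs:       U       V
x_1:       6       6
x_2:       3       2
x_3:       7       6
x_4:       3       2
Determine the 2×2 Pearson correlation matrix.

Step 1 — column means:
  mean(U) = (6 + 3 + 7 + 3) / 4 = 19/4 = 4.75
  mean(V) = (6 + 2 + 6 + 2) / 4 = 16/4 = 4

Step 2 — sample variances and covariances s[i,j] = (1/(n-1)) · Σ_k (x_{k,i} - mean_i) · (x_{k,j} - mean_j), with n-1 = 3:
  s[U,U] = ((1.25)·(1.25) + (-1.75)·(-1.75) + (2.25)·(2.25) + (-1.75)·(-1.75)) / 3 = 12.75/3 = 4.25
  s[U,V] = ((1.25)·(2) + (-1.75)·(-2) + (2.25)·(2) + (-1.75)·(-2)) / 3 = 14/3 = 4.6667
  s[V,V] = ((2)·(2) + (-2)·(-2) + (2)·(2) + (-2)·(-2)) / 3 = 16/3 = 5.3333
  Sample standard deviations s_i = √(s[i,i]):
  s(U) = √(4.25) = 2.0616
  s(V) = √(5.3333) = 2.3094

Step 3 — r_{ij} = s_{ij} / (s_i · s_j):
  r[U,U] = 1 (diagonal).
  r[U,V] = 4.6667 / (2.0616 · 2.3094) = 4.6667 / 4.761 = 0.9802
  r[V,V] = 1 (diagonal).

R is symmetric with unit diagonal. Assembling:

R = [[1, 0.9802],
 [0.9802, 1]]


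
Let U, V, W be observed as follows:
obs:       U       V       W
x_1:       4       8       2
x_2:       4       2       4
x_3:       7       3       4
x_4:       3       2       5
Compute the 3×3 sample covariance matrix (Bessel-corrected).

Step 1 — column means:
  mean(U) = (4 + 4 + 7 + 3) / 4 = 18/4 = 4.5
  mean(V) = (8 + 2 + 3 + 2) / 4 = 15/4 = 3.75
  mean(W) = (2 + 4 + 4 + 5) / 4 = 15/4 = 3.75

Step 2 — sample covariance S[i,j] = (1/(n-1)) · Σ_k (x_{k,i} - mean_i) · (x_{k,j} - mean_j), with n-1 = 3.
  S[U,U] = ((-0.5)·(-0.5) + (-0.5)·(-0.5) + (2.5)·(2.5) + (-1.5)·(-1.5)) / 3 = 9/3 = 3
  S[U,V] = ((-0.5)·(4.25) + (-0.5)·(-1.75) + (2.5)·(-0.75) + (-1.5)·(-1.75)) / 3 = -0.5/3 = -0.1667
  S[U,W] = ((-0.5)·(-1.75) + (-0.5)·(0.25) + (2.5)·(0.25) + (-1.5)·(1.25)) / 3 = -0.5/3 = -0.1667
  S[V,V] = ((4.25)·(4.25) + (-1.75)·(-1.75) + (-0.75)·(-0.75) + (-1.75)·(-1.75)) / 3 = 24.75/3 = 8.25
  S[V,W] = ((4.25)·(-1.75) + (-1.75)·(0.25) + (-0.75)·(0.25) + (-1.75)·(1.25)) / 3 = -10.25/3 = -3.4167
  S[W,W] = ((-1.75)·(-1.75) + (0.25)·(0.25) + (0.25)·(0.25) + (1.25)·(1.25)) / 3 = 4.75/3 = 1.5833

S is symmetric (S[j,i] = S[i,j]). Assembling:

S = [[3, -0.1667, -0.1667],
 [-0.1667, 8.25, -3.4167],
 [-0.1667, -3.4167, 1.5833]]


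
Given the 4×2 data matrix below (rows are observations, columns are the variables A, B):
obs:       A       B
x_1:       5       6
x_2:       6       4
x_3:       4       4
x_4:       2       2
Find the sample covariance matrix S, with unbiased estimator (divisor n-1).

Step 1 — column means:
  mean(A) = (5 + 6 + 4 + 2) / 4 = 17/4 = 4.25
  mean(B) = (6 + 4 + 4 + 2) / 4 = 16/4 = 4

Step 2 — sample covariance S[i,j] = (1/(n-1)) · Σ_k (x_{k,i} - mean_i) · (x_{k,j} - mean_j), with n-1 = 3.
  S[A,A] = ((0.75)·(0.75) + (1.75)·(1.75) + (-0.25)·(-0.25) + (-2.25)·(-2.25)) / 3 = 8.75/3 = 2.9167
  S[A,B] = ((0.75)·(2) + (1.75)·(0) + (-0.25)·(0) + (-2.25)·(-2)) / 3 = 6/3 = 2
  S[B,B] = ((2)·(2) + (0)·(0) + (0)·(0) + (-2)·(-2)) / 3 = 8/3 = 2.6667

S is symmetric (S[j,i] = S[i,j]). Assembling:

S = [[2.9167, 2],
 [2, 2.6667]]


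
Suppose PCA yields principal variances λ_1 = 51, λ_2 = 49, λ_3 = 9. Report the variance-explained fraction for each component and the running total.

Step 1 — total variance = trace(Sigma) = Σ λ_i = 51 + 49 + 9 = 109.

Step 2 — fraction explained by component i = λ_i / Σ λ:
  PC1: 51/109 = 0.4679
  PC2: 49/109 = 0.4495
  PC3: 9/109 = 0.0826

Step 3 — cumulative fraction after k components = (λ_1 + ... + λ_k) / Σ λ:
  k = 1: 51/109 = 0.4679
  k = 2: (51 + 49)/109 = 100/109 = 0.9174
  k = 3: (51 + 49 + 9)/109 = 109/109 = 1

Summary (fraction, with percent):

explained: PC1 0.4679 (46.79%), PC2 0.4495 (44.95%), PC3 0.0826 (8.26%);  cumulative: 0.4679, 0.9174, 1


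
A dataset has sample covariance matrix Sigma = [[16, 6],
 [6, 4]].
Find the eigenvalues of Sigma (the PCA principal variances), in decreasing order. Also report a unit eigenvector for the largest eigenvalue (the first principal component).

Step 1 — characteristic polynomial of 2×2 Sigma:
  det(Sigma - λI) = λ² - trace · λ + det = 0.
  trace = 16 + 4 = 20, det = 16·4 - (6)² = 28.
Step 2 — discriminant:
  Δ = trace² - 4·det = 400 - 112 = 288.
Step 3 — eigenvalues:
  λ = (trace ± √Δ)/2 = (20 ± 16.9706)/2,
  λ_1 = 18.4853,  λ_2 = 1.5147.

Step 4 — unit eigenvector for λ_1: solve (Sigma - λ_1 I)v = 0. First row:
  (16 - 18.4853)·v_x + (6)·v_y = 0, i.e. (-2.4853)·v_x + (6)·v_y = 0,
  so v ∝ (b, λ_1 - a) = (6, 2.4853) = u.
  ||u|| = √((6)² + (2.4853)²) = √(42.1766) ≈ 6.4944,
  v_1 = u/||u|| ≈ (0.9239, 0.3827) (||v_1|| = 1).

λ_1 = 18.4853,  λ_2 = 1.5147;  v_1 ≈ (0.9239, 0.3827)


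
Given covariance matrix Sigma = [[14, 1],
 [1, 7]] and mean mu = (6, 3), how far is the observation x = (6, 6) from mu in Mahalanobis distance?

Step 1 — centre the observation: (x - mu) = (0, 3).

Step 2 — invert Sigma. det(Sigma) = 14·7 - (1)² = 97.
  Sigma^{-1} = (1/det) · [[d, -b], [-b, a]] = [[0.0722, -0.0103],
 [-0.0103, 0.1443]].

Step 3 — form the quadratic (x - mu)^T · Sigma^{-1} · (x - mu):
  Sigma^{-1} · (x - mu) = (-0.0309, 0.433).
  (x - mu)^T · [Sigma^{-1} · (x - mu)] = (0)·(-0.0309) + (3)·(0.433) = 1.299.

Step 4 — take square root: d = √(1.299) ≈ 1.1397.

d(x, mu) = √(1.299) ≈ 1.1397


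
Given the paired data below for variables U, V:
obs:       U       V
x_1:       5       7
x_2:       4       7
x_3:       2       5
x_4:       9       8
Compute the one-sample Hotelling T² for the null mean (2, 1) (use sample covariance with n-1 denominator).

Step 1 — sample mean vector:
  mean(U) = (5 + 4 + 2 + 9) / 4 = 20/4 = 5
  mean(V) = (7 + 7 + 5 + 8) / 4 = 27/4 = 6.75
  x̄ = (5, 6.75),  deviation x̄ - mu_0 = (5, 6.75) - (2, 1) = (3, 5.75).

Step 2 — sample covariance matrix, S[i,j] = (1/(n-1)) · Σ_k (x_{k,i} - mean_i) · (x_{k,j} - mean_j), divisor n-1 = 3:
  S[U,U] = ((0)·(0) + (-1)·(-1) + (-3)·(-3) + (4)·(4)) / 3 = 26/3 = 8.6667
  S[U,V] = ((0)·(0.25) + (-1)·(0.25) + (-3)·(-1.75) + (4)·(1.25)) / 3 = 10/3 = 3.3333
  S[V,V] = ((0.25)·(0.25) + (0.25)·(0.25) + (-1.75)·(-1.75) + (1.25)·(1.25)) / 3 = 4.75/3 = 1.5833
  S = [[8.6667, 3.3333],
 [3.3333, 1.5833]].

Step 3 — invert S. det(S) = 8.6667·1.5833 - (3.3333)² = 2.6111.
  S^{-1} = (1/det) · [[d, -b], [-b, a]] = [[0.6064, -1.2766],
 [-1.2766, 3.3191]].

Step 4 — quadratic form (x̄ - mu_0)^T · S^{-1} · (x̄ - mu_0):
  S^{-1} · (x̄ - mu_0) = (-5.5213, 15.2553),
  (x̄ - mu_0)^T · [...] = (3)·(-5.5213) + (5.75)·(15.2553) = 71.1543.

Step 5 — scale by n: T² = 4 · 71.1543 = 284.617.

T² ≈ 284.617
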